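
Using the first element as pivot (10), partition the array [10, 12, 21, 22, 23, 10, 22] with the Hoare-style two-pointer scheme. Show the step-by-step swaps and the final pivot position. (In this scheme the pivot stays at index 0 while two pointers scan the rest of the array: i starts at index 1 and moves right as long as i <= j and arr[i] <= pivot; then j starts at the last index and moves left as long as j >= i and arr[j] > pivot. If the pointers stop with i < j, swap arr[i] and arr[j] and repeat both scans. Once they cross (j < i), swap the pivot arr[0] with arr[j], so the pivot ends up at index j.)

Hoare-style two-pointer partition with pivot = 10:

Initial array: [10, 12, 21, 22, 23, 10, 22]

Pointers start at i = 1, j = 6.
i stops at index 1 (arr[1]=12 > 10), j stops at index 5 (arr[5]=10 <= 10): swap arr[1] and arr[5], array becomes [10, 10, 21, 22, 23, 12, 22]
i ends at 2, j ends at 1: the pointers have crossed (j < i), so scanning stops.

Swap pivot arr[0] with arr[1] to place pivot at position 1: [10, 10, 21, 22, 23, 12, 22]
Pivot position: 1

After partitioning with pivot 10, the array becomes [10, 10, 21, 22, 23, 12, 22]. The pivot is placed at index 1. All elements to the left of the pivot are <= 10, and all elements to the right are > 10.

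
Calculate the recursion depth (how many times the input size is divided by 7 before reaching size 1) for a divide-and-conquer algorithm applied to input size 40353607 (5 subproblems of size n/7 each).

For divide and conquer with division factor 7:

Problem sizes at each level:
Level 0: 40353607
Level 1: 5764801
Level 2: 823543
Level 3: 117649
Level 4: 16807
Level 5: 2401
Level 6: 343
Level 7: 49
Level 8: 7
Level 9: 1

The root is level 0 and the size-1 base case is level 9 (the tree spans levels 0 through 9, i.e. 10 levels counting the root), so the depth is the number of divisions: log_7(40353607) = 9

The recursion tree depth is log_7(40353607) = 9. At each level, the problem size is divided by 7, so it takes 9 divisions to reduce to a base case of size 1. The algorithm makes 5 recursive calls at each level.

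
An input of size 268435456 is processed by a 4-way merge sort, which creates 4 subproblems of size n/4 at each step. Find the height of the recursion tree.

For divide and conquer with division factor 4:

Problem sizes at each level:
Level 0: 268435456
Level 1: 67108864
Level 2: 16777216
Level 3: 4194304
Level 4: 1048576
Level 5: 262144
Level 6: 65536
Level 7: 16384
Level 8: 4096
Level 9: 1024
Level 10: 256
Level 11: 64
Level 12: 16
Level 13: 4
Level 14: 1

The root is level 0 and the size-1 base case is level 14 (the tree spans levels 0 through 14, i.e. 15 levels counting the root), so the depth is the number of divisions: log_4(268435456) = 14

The recursion tree depth is log_4(268435456) = 14. At each level, the problem size is divided by 4, so it takes 14 divisions to reduce to a base case of size 1. The algorithm makes 4 recursive calls at each level.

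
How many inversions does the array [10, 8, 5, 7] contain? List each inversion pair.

Finding inversions in [10, 8, 5, 7]:

(0, 1): arr[0]=10 > arr[1]=8
(0, 2): arr[0]=10 > arr[2]=5
(0, 3): arr[0]=10 > arr[3]=7
(1, 2): arr[1]=8 > arr[2]=5
(1, 3): arr[1]=8 > arr[3]=7

Total inversions: 5

The array has 5 inversion(s): (0,1), (0,2), (0,3), (1,2), (1,3). Each pair (i,j) satisfies i < j and arr[i] > arr[j].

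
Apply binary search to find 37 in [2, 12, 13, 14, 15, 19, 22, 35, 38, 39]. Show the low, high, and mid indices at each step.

Binary search for 37 in [2, 12, 13, 14, 15, 19, 22, 35, 38, 39]:

lo=0, hi=9, mid=4, arr[mid]=15 -> 15 < 37, search right half
lo=5, hi=9, mid=7, arr[mid]=35 -> 35 < 37, search right half
lo=8, hi=9, mid=8, arr[mid]=38 -> 38 > 37, search left half
lo=8 > hi=7, target 37 not found

Binary search determines that 37 is not in the array after 3 comparisons. The search space was exhausted without finding the target.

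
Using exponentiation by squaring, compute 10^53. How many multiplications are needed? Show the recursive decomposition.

Computing 10^53 by squaring (build up from 10^1; each line after the first costs one multiplication):

10^1 = 10
10^2 = (10^1)^2 = 10^2 = 100
10^3 = 10 * 10^2 = 10 * 100 = 1000
10^6 = (10^3)^2 = 1000^2 = 1000000
10^12 = (10^6)^2 = 1000000^2 = 1000000000000
10^13 = 10 * 10^12 = 10 * 1000000000000 = 10000000000000
10^26 = (10^13)^2 = 10000000000000^2 = 100000000000000000000000000
10^52 = (10^26)^2 = 100000000000000000000000000^2 = 10000000000000000000000000000000000000000000000000000
10^53 = 10 * 10^52 = 10 * 10000000000000000000000000000000000000000000000000000 = 100000000000000000000000000000000000000000000000000000

Result: 100000000000000000000000000000000000000000000000000000
Multiplications needed: 8 (8 lines after 10^1)

10^53 = 100000000000000000000000000000000000000000000000000000. Using exponentiation by squaring, this requires 8 multiplications. The key idea: if the exponent is even, square the half-power; if odd, multiply by the base once.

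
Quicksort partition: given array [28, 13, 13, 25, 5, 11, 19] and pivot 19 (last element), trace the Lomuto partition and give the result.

Lomuto partition with pivot = 19:

Initial array: [28, 13, 13, 25, 5, 11, 19]

arr[0]=28 > 19: no swap
arr[1]=13 <= 19: swap with position 0, array becomes [13, 28, 13, 25, 5, 11, 19]
arr[2]=13 <= 19: swap with position 1, array becomes [13, 13, 28, 25, 5, 11, 19]
arr[3]=25 > 19: no swap
arr[4]=5 <= 19: swap with position 2, array becomes [13, 13, 5, 25, 28, 11, 19]
arr[5]=11 <= 19: swap with position 3, array becomes [13, 13, 5, 11, 28, 25, 19]

Place pivot at position 4: [13, 13, 5, 11, 19, 25, 28]
Pivot position: 4

After partitioning with pivot 19, the array becomes [13, 13, 5, 11, 19, 25, 28]. The pivot is placed at index 4. All elements to the left of the pivot are <= 19, and all elements to the right are > 19.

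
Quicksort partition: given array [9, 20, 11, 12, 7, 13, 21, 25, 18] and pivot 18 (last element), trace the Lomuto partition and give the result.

Lomuto partition with pivot = 18:

Initial array: [9, 20, 11, 12, 7, 13, 21, 25, 18]

arr[0]=9 <= 18: swap with position 0, array becomes [9, 20, 11, 12, 7, 13, 21, 25, 18]
arr[1]=20 > 18: no swap
arr[2]=11 <= 18: swap with position 1, array becomes [9, 11, 20, 12, 7, 13, 21, 25, 18]
arr[3]=12 <= 18: swap with position 2, array becomes [9, 11, 12, 20, 7, 13, 21, 25, 18]
arr[4]=7 <= 18: swap with position 3, array becomes [9, 11, 12, 7, 20, 13, 21, 25, 18]
arr[5]=13 <= 18: swap with position 4, array becomes [9, 11, 12, 7, 13, 20, 21, 25, 18]
arr[6]=21 > 18: no swap
arr[7]=25 > 18: no swap

Place pivot at position 5: [9, 11, 12, 7, 13, 18, 21, 25, 20]
Pivot position: 5

After partitioning with pivot 18, the array becomes [9, 11, 12, 7, 13, 18, 21, 25, 20]. The pivot is placed at index 5. All elements to the left of the pivot are <= 18, and all elements to the right are > 18.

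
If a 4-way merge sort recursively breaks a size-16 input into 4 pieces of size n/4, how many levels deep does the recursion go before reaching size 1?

For divide and conquer with division factor 4:

Problem sizes at each level:
Level 0: 16
Level 1: 4
Level 2: 1

The root is level 0 and the size-1 base case is level 2 (the tree spans levels 0 through 2, i.e. 3 levels counting the root), so the depth is the number of divisions: log_4(16) = 2

The recursion tree depth is log_4(16) = 2. At each level, the problem size is divided by 4, so it takes 2 divisions to reduce to a base case of size 1. The algorithm makes 4 recursive calls at each level.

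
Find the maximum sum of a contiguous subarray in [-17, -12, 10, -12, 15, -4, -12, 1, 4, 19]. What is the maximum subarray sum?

Using Kadane's algorithm on [-17, -12, 10, -12, 15, -4, -12, 1, 4, 19]:

Scanning through the array:
Position 1 (value -12): max_ending_here = -12, max_so_far = -12
Position 2 (value 10): max_ending_here = 10, max_so_far = 10
Position 3 (value -12): max_ending_here = -2, max_so_far = 10
Position 4 (value 15): max_ending_here = 15, max_so_far = 15
Position 5 (value -4): max_ending_here = 11, max_so_far = 15
Position 6 (value -12): max_ending_here = -1, max_so_far = 15
Position 7 (value 1): max_ending_here = 1, max_so_far = 15
Position 8 (value 4): max_ending_here = 5, max_so_far = 15
Position 9 (value 19): max_ending_here = 24, max_so_far = 24

Maximum subarray: [1, 4, 19]
Maximum sum: 24

The maximum subarray is [1, 4, 19] with sum 24. This subarray runs from index 7 to index 9.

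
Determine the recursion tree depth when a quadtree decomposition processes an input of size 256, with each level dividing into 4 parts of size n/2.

For divide and conquer with division factor 2:

Problem sizes at each level:
Level 0: 256
Level 1: 128
Level 2: 64
Level 3: 32
Level 4: 16
Level 5: 8
Level 6: 4
Level 7: 2
Level 8: 1

The root is level 0 and the size-1 base case is level 8 (the tree spans levels 0 through 8, i.e. 9 levels counting the root), so the depth is the number of divisions: log_2(256) = 8

The recursion tree depth is log_2(256) = 8. At each level, the problem size is divided by 2, so it takes 8 divisions to reduce to a base case of size 1. The algorithm makes 4 recursive calls at each level.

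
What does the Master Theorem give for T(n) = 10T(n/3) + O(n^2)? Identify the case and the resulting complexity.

Master Theorem for T(n) = 10T(n/3) + O(n^2):

a = 10, b = 3, c = 2
log_b(a) = log_3(10) = 2.0959

Case 1: c = 2 < log_3(10) = 2.0959
T(n) = O(n^(log_3 10))

For T(n) = 10T(n/3) + O(n^2): log_3(10) = 2.0959. This is Case 1 of the Master Theorem (c < log_b(a), work dominated by leaves), giving O(n^(log_3 10)).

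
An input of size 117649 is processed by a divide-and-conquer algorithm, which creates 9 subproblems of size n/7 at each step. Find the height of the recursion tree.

For divide and conquer with division factor 7:

Problem sizes at each level:
Level 0: 117649
Level 1: 16807
Level 2: 2401
Level 3: 343
Level 4: 49
Level 5: 7
Level 6: 1

The root is level 0 and the size-1 base case is level 6 (the tree spans levels 0 through 6, i.e. 7 levels counting the root), so the depth is the number of divisions: log_7(117649) = 6

The recursion tree depth is log_7(117649) = 6. At each level, the problem size is divided by 7, so it takes 6 divisions to reduce to a base case of size 1. The algorithm makes 9 recursive calls at each level.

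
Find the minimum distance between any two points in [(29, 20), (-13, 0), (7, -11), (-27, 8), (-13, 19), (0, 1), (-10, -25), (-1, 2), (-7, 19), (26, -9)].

Computing all pairwise distances among 10 points:

d((29, 20), (-13, 0)) = 46.5188
d((29, 20), (7, -11)) = 38.0132
d((29, 20), (-27, 8)) = 57.2713
d((29, 20), (-13, 19)) = 42.0119
d((29, 20), (0, 1)) = 34.6699
d((29, 20), (-10, -25)) = 59.5483
d((29, 20), (-1, 2)) = 34.9857
d((29, 20), (-7, 19)) = 36.0139
d((29, 20), (26, -9)) = 29.1548
d((-13, 0), (7, -11)) = 22.8254
d((-13, 0), (-27, 8)) = 16.1245
d((-13, 0), (-13, 19)) = 19.0
d((-13, 0), (0, 1)) = 13.0384
d((-13, 0), (-10, -25)) = 25.1794
d((-13, 0), (-1, 2)) = 12.1655
d((-13, 0), (-7, 19)) = 19.9249
d((-13, 0), (26, -9)) = 40.025
d((7, -11), (-27, 8)) = 38.9487
d((7, -11), (-13, 19)) = 36.0555
d((7, -11), (0, 1)) = 13.8924
d((7, -11), (-10, -25)) = 22.0227
d((7, -11), (-1, 2)) = 15.2643
d((7, -11), (-7, 19)) = 33.1059
d((7, -11), (26, -9)) = 19.105
d((-27, 8), (-13, 19)) = 17.8045
d((-27, 8), (0, 1)) = 27.8927
d((-27, 8), (-10, -25)) = 37.1214
d((-27, 8), (-1, 2)) = 26.6833
d((-27, 8), (-7, 19)) = 22.8254
d((-27, 8), (26, -9)) = 55.6597
d((-13, 19), (0, 1)) = 22.2036
d((-13, 19), (-10, -25)) = 44.1022
d((-13, 19), (-1, 2)) = 20.8087
d((-13, 19), (-7, 19)) = 6.0
d((-13, 19), (26, -9)) = 48.0104
d((0, 1), (-10, -25)) = 27.8568
d((0, 1), (-1, 2)) = 1.4142 <-- minimum
d((0, 1), (-7, 19)) = 19.3132
d((0, 1), (26, -9)) = 27.8568
d((-10, -25), (-1, 2)) = 28.4605
d((-10, -25), (-7, 19)) = 44.1022
d((-10, -25), (26, -9)) = 39.3954
d((-1, 2), (-7, 19)) = 18.0278
d((-1, 2), (26, -9)) = 29.1548
d((-7, 19), (26, -9)) = 43.2782

Closest pair: (0, 1) and (-1, 2) with distance 1.4142

The closest pair is (0, 1) and (-1, 2) with Euclidean distance 1.4142. For 10 points, brute-force pairwise comparison is shown above. For large n, the divide-and-conquer algorithm (sort by x, recurse on halves, check the dividing strip) achieves O(n log n).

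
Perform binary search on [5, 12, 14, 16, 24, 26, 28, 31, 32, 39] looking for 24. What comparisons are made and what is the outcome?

Binary search for 24 in [5, 12, 14, 16, 24, 26, 28, 31, 32, 39]:

lo=0, hi=9, mid=4, arr[mid]=24 -> Found target at index 4!

Binary search finds 24 at index 4 after 1 comparisons. The search repeatedly halves the search space by comparing with the middle element.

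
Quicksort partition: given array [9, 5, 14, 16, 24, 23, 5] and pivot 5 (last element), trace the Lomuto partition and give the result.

Lomuto partition with pivot = 5:

Initial array: [9, 5, 14, 16, 24, 23, 5]

arr[0]=9 > 5: no swap
arr[1]=5 <= 5: swap with position 0, array becomes [5, 9, 14, 16, 24, 23, 5]
arr[2]=14 > 5: no swap
arr[3]=16 > 5: no swap
arr[4]=24 > 5: no swap
arr[5]=23 > 5: no swap

Place pivot at position 1: [5, 5, 14, 16, 24, 23, 9]
Pivot position: 1

After partitioning with pivot 5, the array becomes [5, 5, 14, 16, 24, 23, 9]. The pivot is placed at index 1. All elements to the left of the pivot are <= 5, and all elements to the right are > 5.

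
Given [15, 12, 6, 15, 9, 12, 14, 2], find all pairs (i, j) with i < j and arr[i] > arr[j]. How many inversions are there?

Finding inversions in [15, 12, 6, 15, 9, 12, 14, 2]:

(0, 1): arr[0]=15 > arr[1]=12
(0, 2): arr[0]=15 > arr[2]=6
(0, 4): arr[0]=15 > arr[4]=9
(0, 5): arr[0]=15 > arr[5]=12
(0, 6): arr[0]=15 > arr[6]=14
(0, 7): arr[0]=15 > arr[7]=2
(1, 2): arr[1]=12 > arr[2]=6
(1, 4): arr[1]=12 > arr[4]=9
(1, 7): arr[1]=12 > arr[7]=2
(2, 7): arr[2]=6 > arr[7]=2
(3, 4): arr[3]=15 > arr[4]=9
(3, 5): arr[3]=15 > arr[5]=12
(3, 6): arr[3]=15 > arr[6]=14
(3, 7): arr[3]=15 > arr[7]=2
(4, 7): arr[4]=9 > arr[7]=2
(5, 7): arr[5]=12 > arr[7]=2
(6, 7): arr[6]=14 > arr[7]=2

Total inversions: 17

The array has 17 inversion(s): (0,1), (0,2), (0,4), (0,5), (0,6), (0,7), (1,2), (1,4), (1,7), (2,7), (3,4), (3,5), (3,6), (3,7), (4,7), (5,7), (6,7). Each pair (i,j) satisfies i < j and arr[i] > arr[j].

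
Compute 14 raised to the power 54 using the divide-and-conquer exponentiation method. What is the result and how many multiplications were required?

Computing 14^54 by squaring (build up from 14^1; each line after the first costs one multiplication):

14^1 = 14
14^2 = (14^1)^2 = 14^2 = 196
14^3 = 14 * 14^2 = 14 * 196 = 2744
14^6 = (14^3)^2 = 2744^2 = 7529536
14^12 = (14^6)^2 = 7529536^2 = 56693912375296
14^13 = 14 * 14^12 = 14 * 56693912375296 = 793714773254144
14^26 = (14^13)^2 = 793714773254144^2 = 629983141281877223603213172736
14^27 = 14 * 14^26 = 14 * 629983141281877223603213172736 = 8819763977946281130444984418304
14^54 = (14^27)^2 = 8819763977946281130444984418304^2 = 77788236626678808982722471083604074886584214739573349250236416

Result: 77788236626678808982722471083604074886584214739573349250236416
Multiplications needed: 8 (8 lines after 14^1)

14^54 = 77788236626678808982722471083604074886584214739573349250236416. Using exponentiation by squaring, this requires 8 multiplications. The key idea: if the exponent is even, square the half-power; if odd, multiply by the base once.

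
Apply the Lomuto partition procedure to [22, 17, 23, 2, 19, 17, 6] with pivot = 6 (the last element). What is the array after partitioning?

Lomuto partition with pivot = 6:

Initial array: [22, 17, 23, 2, 19, 17, 6]

arr[0]=22 > 6: no swap
arr[1]=17 > 6: no swap
arr[2]=23 > 6: no swap
arr[3]=2 <= 6: swap with position 0, array becomes [2, 17, 23, 22, 19, 17, 6]
arr[4]=19 > 6: no swap
arr[5]=17 > 6: no swap

Place pivot at position 1: [2, 6, 23, 22, 19, 17, 17]
Pivot position: 1

After partitioning with pivot 6, the array becomes [2, 6, 23, 22, 19, 17, 17]. The pivot is placed at index 1. All elements to the left of the pivot are <= 6, and all elements to the right are > 6.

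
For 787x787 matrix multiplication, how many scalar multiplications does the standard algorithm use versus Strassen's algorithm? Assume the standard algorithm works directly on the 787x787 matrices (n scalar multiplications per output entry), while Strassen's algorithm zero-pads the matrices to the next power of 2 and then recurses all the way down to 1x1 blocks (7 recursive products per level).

Matrix multiplication for 787x787 matrices:

Strassen's algorithm requires power-of-2 dimensions. Pad 787x787 to 1024x1024 (next power of 2).

Standard algorithm: 787^3 = 487443403 multiplications
Strassen's algorithm: 7^(log2(1024)) = 7^10 = 282475249 multiplications
Savings: 487443403 - 282475249 = 204968154 multiplications

Standard: 487443403 multiplications (787^3). Strassen: 282475249 multiplications (7^10, after padding to 1024x1024). Strassen reduces 8 recursive multiplications to 7 at each level.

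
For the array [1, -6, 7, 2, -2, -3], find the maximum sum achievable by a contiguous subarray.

Using Kadane's algorithm on [1, -6, 7, 2, -2, -3]:

Scanning through the array:
Position 1 (value -6): max_ending_here = -5, max_so_far = 1
Position 2 (value 7): max_ending_here = 7, max_so_far = 7
Position 3 (value 2): max_ending_here = 9, max_so_far = 9
Position 4 (value -2): max_ending_here = 7, max_so_far = 9
Position 5 (value -3): max_ending_here = 4, max_so_far = 9

Maximum subarray: [7, 2]
Maximum sum: 9

The maximum subarray is [7, 2] with sum 9. This subarray runs from index 2 to index 3.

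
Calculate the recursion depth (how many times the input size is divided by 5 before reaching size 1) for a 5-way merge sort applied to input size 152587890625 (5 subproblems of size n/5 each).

For divide and conquer with division factor 5:

Problem sizes at each level:
Level 0: 152587890625
Level 1: 30517578125
Level 2: 6103515625
Level 3: 1220703125
Level 4: 244140625
Level 5: 48828125
Level 6: 9765625
Level 7: 1953125
Level 8: 390625
Level 9: 78125
Level 10: 15625
Level 11: 3125
Level 12: 625
Level 13: 125
Level 14: 25
Level 15: 5
Level 16: 1

The root is level 0 and the size-1 base case is level 16 (the tree spans levels 0 through 16, i.e. 17 levels counting the root), so the depth is the number of divisions: log_5(152587890625) = 16

The recursion tree depth is log_5(152587890625) = 16. At each level, the problem size is divided by 5, so it takes 16 divisions to reduce to a base case of size 1. The algorithm makes 5 recursive calls at each level.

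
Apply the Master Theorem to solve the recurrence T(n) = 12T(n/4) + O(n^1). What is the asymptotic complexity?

Master Theorem for T(n) = 12T(n/4) + O(n^1):

a = 12, b = 4, c = 1
log_b(a) = log_4(12) = 1.7925

Case 1: c = 1 < log_4(12) = 1.7925
T(n) = O(n^(log_4 12))

For T(n) = 12T(n/4) + O(n^1): log_4(12) = 1.7925. This is Case 1 of the Master Theorem (c < log_b(a), work dominated by leaves), giving O(n^(log_4 12)).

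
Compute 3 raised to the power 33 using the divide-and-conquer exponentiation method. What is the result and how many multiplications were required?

Computing 3^33 by squaring (build up from 3^1; each line after the first costs one multiplication):

3^1 = 3
3^2 = (3^1)^2 = 3^2 = 9
3^4 = (3^2)^2 = 9^2 = 81
3^8 = (3^4)^2 = 81^2 = 6561
3^16 = (3^8)^2 = 6561^2 = 43046721
3^32 = (3^16)^2 = 43046721^2 = 1853020188851841
3^33 = 3 * 3^32 = 3 * 1853020188851841 = 5559060566555523

Result: 5559060566555523
Multiplications needed: 6 (6 lines after 3^1)

3^33 = 5559060566555523. Using exponentiation by squaring, this requires 6 multiplications. The key idea: if the exponent is even, square the half-power; if odd, multiply by the base once.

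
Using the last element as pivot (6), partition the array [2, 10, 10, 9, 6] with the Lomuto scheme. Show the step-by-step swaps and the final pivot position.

Lomuto partition with pivot = 6:

Initial array: [2, 10, 10, 9, 6]

arr[0]=2 <= 6: swap with position 0, array becomes [2, 10, 10, 9, 6]
arr[1]=10 > 6: no swap
arr[2]=10 > 6: no swap
arr[3]=9 > 6: no swap

Place pivot at position 1: [2, 6, 10, 9, 10]
Pivot position: 1

After partitioning with pivot 6, the array becomes [2, 6, 10, 9, 10]. The pivot is placed at index 1. All elements to the left of the pivot are <= 6, and all elements to the right are > 6.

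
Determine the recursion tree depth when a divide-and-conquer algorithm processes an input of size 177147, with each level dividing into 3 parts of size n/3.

For divide and conquer with division factor 3:

Problem sizes at each level:
Level 0: 177147
Level 1: 59049
Level 2: 19683
Level 3: 6561
Level 4: 2187
Level 5: 729
Level 6: 243
Level 7: 81
Level 8: 27
Level 9: 9
Level 10: 3
Level 11: 1

The root is level 0 and the size-1 base case is level 11 (the tree spans levels 0 through 11, i.e. 12 levels counting the root), so the depth is the number of divisions: log_3(177147) = 11

The recursion tree depth is log_3(177147) = 11. At each level, the problem size is divided by 3, so it takes 11 divisions to reduce to a base case of size 1. The algorithm makes 3 recursive calls at each level.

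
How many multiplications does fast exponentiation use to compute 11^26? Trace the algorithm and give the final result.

Computing 11^26 by squaring (build up from 11^1; each line after the first costs one multiplication):

11^1 = 11
11^2 = (11^1)^2 = 11^2 = 121
11^3 = 11 * 11^2 = 11 * 121 = 1331
11^6 = (11^3)^2 = 1331^2 = 1771561
11^12 = (11^6)^2 = 1771561^2 = 3138428376721
11^13 = 11 * 11^12 = 11 * 3138428376721 = 34522712143931
11^26 = (11^13)^2 = 34522712143931^2 = 1191817653772720942460132761

Result: 1191817653772720942460132761
Multiplications needed: 6 (6 lines after 11^1)

11^26 = 1191817653772720942460132761. Using exponentiation by squaring, this requires 6 multiplications. The key idea: if the exponent is even, square the half-power; if odd, multiply by the base once.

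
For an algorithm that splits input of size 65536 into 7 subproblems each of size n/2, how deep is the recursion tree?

For divide and conquer with division factor 2:

Problem sizes at each level:
Level 0: 65536
Level 1: 32768
Level 2: 16384
Level 3: 8192
Level 4: 4096
Level 5: 2048
Level 6: 1024
Level 7: 512
Level 8: 256
Level 9: 128
Level 10: 64
Level 11: 32
Level 12: 16
Level 13: 8
Level 14: 4
Level 15: 2
Level 16: 1

The root is level 0 and the size-1 base case is level 16 (the tree spans levels 0 through 16, i.e. 17 levels counting the root), so the depth is the number of divisions: log_2(65536) = 16

The recursion tree depth is log_2(65536) = 16. At each level, the problem size is divided by 2, so it takes 16 divisions to reduce to a base case of size 1. The algorithm makes 7 recursive calls at each level.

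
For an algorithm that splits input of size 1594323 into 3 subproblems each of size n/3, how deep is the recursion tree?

For divide and conquer with division factor 3:

Problem sizes at each level:
Level 0: 1594323
Level 1: 531441
Level 2: 177147
Level 3: 59049
Level 4: 19683
Level 5: 6561
Level 6: 2187
Level 7: 729
Level 8: 243
Level 9: 81
Level 10: 27
Level 11: 9
Level 12: 3
Level 13: 1

The root is level 0 and the size-1 base case is level 13 (the tree spans levels 0 through 13, i.e. 14 levels counting the root), so the depth is the number of divisions: log_3(1594323) = 13

The recursion tree depth is log_3(1594323) = 13. At each level, the problem size is divided by 3, so it takes 13 divisions to reduce to a base case of size 1. The algorithm makes 3 recursive calls at each level.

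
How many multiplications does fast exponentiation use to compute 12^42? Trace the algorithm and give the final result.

Computing 12^42 by squaring (build up from 12^1; each line after the first costs one multiplication):

12^1 = 12
12^2 = (12^1)^2 = 12^2 = 144
12^4 = (12^2)^2 = 144^2 = 20736
12^5 = 12 * 12^4 = 12 * 20736 = 248832
12^10 = (12^5)^2 = 248832^2 = 61917364224
12^20 = (12^10)^2 = 61917364224^2 = 3833759992447475122176
12^21 = 12 * 12^20 = 12 * 3833759992447475122176 = 46005119909369701466112
12^42 = (12^21)^2 = 46005119909369701466112^2 = 2116471057875484488839167999221661362284396544

Result: 2116471057875484488839167999221661362284396544
Multiplications needed: 7 (7 lines after 12^1)

12^42 = 2116471057875484488839167999221661362284396544. Using exponentiation by squaring, this requires 7 multiplications. The key idea: if the exponent is even, square the half-power; if odd, multiply by the base once.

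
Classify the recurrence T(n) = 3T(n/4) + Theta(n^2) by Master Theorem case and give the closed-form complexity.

Master Theorem for T(n) = 3T(n/4) + O(n^2):

a = 3, b = 4, c = 2
log_b(a) = log_4(3) = 0.7925

Case 3: c = 2 > log_4(3) = 0.7925
T(n) = O(n^2) = O(n^2)

For T(n) = 3T(n/4) + O(n^2): log_4(3) = 0.7925. This is Case 3 of the Master Theorem (c > log_b(a), work dominated by root), giving O(n^2).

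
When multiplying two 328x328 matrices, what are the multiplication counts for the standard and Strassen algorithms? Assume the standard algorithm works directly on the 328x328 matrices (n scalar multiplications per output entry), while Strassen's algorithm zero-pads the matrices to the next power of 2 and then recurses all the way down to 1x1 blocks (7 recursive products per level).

Matrix multiplication for 328x328 matrices:

Strassen's algorithm requires power-of-2 dimensions. Pad 328x328 to 512x512 (next power of 2).

Standard algorithm: 328^3 = 35287552 multiplications
Strassen's algorithm: 7^(log2(512)) = 7^9 = 40353607 multiplications
Difference: 35287552 - 40353607 = -5066055 (Strassen uses MORE here due to padding overhead — for small or just-over-power-of-2 n, padding can outweigh the per-level savings)

Standard: 35287552 multiplications (328^3). Strassen: 40353607 multiplications (7^9, after padding to 512x512). Strassen reduces 8 recursive multiplications to 7 at each level.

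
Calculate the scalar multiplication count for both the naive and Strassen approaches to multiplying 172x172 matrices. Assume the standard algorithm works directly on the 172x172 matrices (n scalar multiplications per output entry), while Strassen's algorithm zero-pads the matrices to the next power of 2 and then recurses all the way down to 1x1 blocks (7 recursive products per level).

Matrix multiplication for 172x172 matrices:

Strassen's algorithm requires power-of-2 dimensions. Pad 172x172 to 256x256 (next power of 2).

Standard algorithm: 172^3 = 5088448 multiplications
Strassen's algorithm: 7^(log2(256)) = 7^8 = 5764801 multiplications
Difference: 5088448 - 5764801 = -676353 (Strassen uses MORE here due to padding overhead — for small or just-over-power-of-2 n, padding can outweigh the per-level savings)

Standard: 5088448 multiplications (172^3). Strassen: 5764801 multiplications (7^8, after padding to 256x256). Strassen reduces 8 recursive multiplications to 7 at each level.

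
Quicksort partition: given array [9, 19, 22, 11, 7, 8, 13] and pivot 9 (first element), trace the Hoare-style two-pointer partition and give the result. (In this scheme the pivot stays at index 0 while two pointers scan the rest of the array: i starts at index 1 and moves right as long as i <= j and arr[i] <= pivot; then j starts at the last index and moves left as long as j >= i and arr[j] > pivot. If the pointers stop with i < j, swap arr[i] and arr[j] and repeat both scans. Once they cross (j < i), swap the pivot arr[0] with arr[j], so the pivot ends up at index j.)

Hoare-style two-pointer partition with pivot = 9:

Initial array: [9, 19, 22, 11, 7, 8, 13]

Pointers start at i = 1, j = 6.
i stops at index 1 (arr[1]=19 > 9), j stops at index 5 (arr[5]=8 <= 9): swap arr[1] and arr[5], array becomes [9, 8, 22, 11, 7, 19, 13]
i stops at index 2 (arr[2]=22 > 9), j stops at index 4 (arr[4]=7 <= 9): swap arr[2] and arr[4], array becomes [9, 8, 7, 11, 22, 19, 13]
i ends at 3, j ends at 2: the pointers have crossed (j < i), so scanning stops.

Swap pivot arr[0] with arr[2] to place pivot at position 2: [7, 8, 9, 11, 22, 19, 13]
Pivot position: 2

After partitioning with pivot 9, the array becomes [7, 8, 9, 11, 22, 19, 13]. The pivot is placed at index 2. All elements to the left of the pivot are <= 9, and all elements to the right are > 9.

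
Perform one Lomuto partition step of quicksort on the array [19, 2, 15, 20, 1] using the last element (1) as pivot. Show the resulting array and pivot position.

Lomuto partition with pivot = 1:

Initial array: [19, 2, 15, 20, 1]

arr[0]=19 > 1: no swap
arr[1]=2 > 1: no swap
arr[2]=15 > 1: no swap
arr[3]=20 > 1: no swap

Place pivot at position 0: [1, 2, 15, 20, 19]
Pivot position: 0

After partitioning with pivot 1, the array becomes [1, 2, 15, 20, 19]. The pivot is placed at index 0. All elements to the left of the pivot are <= 1, and all elements to the right are > 1.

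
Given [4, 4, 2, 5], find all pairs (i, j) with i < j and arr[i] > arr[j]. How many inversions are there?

Finding inversions in [4, 4, 2, 5]:

(0, 2): arr[0]=4 > arr[2]=2
(1, 2): arr[1]=4 > arr[2]=2

Total inversions: 2

The array has 2 inversion(s): (0,2), (1,2). Each pair (i,j) satisfies i < j and arr[i] > arr[j].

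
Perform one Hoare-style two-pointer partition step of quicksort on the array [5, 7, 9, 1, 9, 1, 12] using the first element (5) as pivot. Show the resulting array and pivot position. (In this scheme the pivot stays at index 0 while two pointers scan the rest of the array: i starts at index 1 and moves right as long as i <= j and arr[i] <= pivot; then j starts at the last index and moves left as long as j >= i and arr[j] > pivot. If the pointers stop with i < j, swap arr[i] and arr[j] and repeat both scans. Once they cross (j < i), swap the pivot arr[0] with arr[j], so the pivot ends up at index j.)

Hoare-style two-pointer partition with pivot = 5:

Initial array: [5, 7, 9, 1, 9, 1, 12]

Pointers start at i = 1, j = 6.
i stops at index 1 (arr[1]=7 > 5), j stops at index 5 (arr[5]=1 <= 5): swap arr[1] and arr[5], array becomes [5, 1, 9, 1, 9, 7, 12]
i stops at index 2 (arr[2]=9 > 5), j stops at index 3 (arr[3]=1 <= 5): swap arr[2] and arr[3], array becomes [5, 1, 1, 9, 9, 7, 12]
i ends at 3, j ends at 2: the pointers have crossed (j < i), so scanning stops.

Swap pivot arr[0] with arr[2] to place pivot at position 2: [1, 1, 5, 9, 9, 7, 12]
Pivot position: 2

After partitioning with pivot 5, the array becomes [1, 1, 5, 9, 9, 7, 12]. The pivot is placed at index 2. All elements to the left of the pivot are <= 5, and all elements to the right are > 5.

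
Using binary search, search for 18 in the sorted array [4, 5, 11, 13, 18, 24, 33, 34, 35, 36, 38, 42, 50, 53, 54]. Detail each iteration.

Binary search for 18 in [4, 5, 11, 13, 18, 24, 33, 34, 35, 36, 38, 42, 50, 53, 54]:

lo=0, hi=14, mid=7, arr[mid]=34 -> 34 > 18, search left half
lo=0, hi=6, mid=3, arr[mid]=13 -> 13 < 18, search right half
lo=4, hi=6, mid=5, arr[mid]=24 -> 24 > 18, search left half
lo=4, hi=4, mid=4, arr[mid]=18 -> Found target at index 4!

Binary search finds 18 at index 4 after 4 comparisons. The search repeatedly halves the search space by comparing with the middle element.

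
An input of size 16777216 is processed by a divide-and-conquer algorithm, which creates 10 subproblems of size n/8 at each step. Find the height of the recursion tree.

For divide and conquer with division factor 8:

Problem sizes at each level:
Level 0: 16777216
Level 1: 2097152
Level 2: 262144
Level 3: 32768
Level 4: 4096
Level 5: 512
Level 6: 64
Level 7: 8
Level 8: 1

The root is level 0 and the size-1 base case is level 8 (the tree spans levels 0 through 8, i.e. 9 levels counting the root), so the depth is the number of divisions: log_8(16777216) = 8

The recursion tree depth is log_8(16777216) = 8. At each level, the problem size is divided by 8, so it takes 8 divisions to reduce to a base case of size 1. The algorithm makes 10 recursive calls at each level.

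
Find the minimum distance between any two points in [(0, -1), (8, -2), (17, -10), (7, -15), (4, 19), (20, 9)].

Computing all pairwise distances among 6 points:

d((0, -1), (8, -2)) = 8.0623 <-- minimum
d((0, -1), (17, -10)) = 19.2354
d((0, -1), (7, -15)) = 15.6525
d((0, -1), (4, 19)) = 20.3961
d((0, -1), (20, 9)) = 22.3607
d((8, -2), (17, -10)) = 12.0416
d((8, -2), (7, -15)) = 13.0384
d((8, -2), (4, 19)) = 21.3776
d((8, -2), (20, 9)) = 16.2788
d((17, -10), (7, -15)) = 11.1803
d((17, -10), (4, 19)) = 31.7805
d((17, -10), (20, 9)) = 19.2354
d((7, -15), (4, 19)) = 34.1321
d((7, -15), (20, 9)) = 27.2947
d((4, 19), (20, 9)) = 18.868

Closest pair: (0, -1) and (8, -2) with distance 8.0623

The closest pair is (0, -1) and (8, -2) with Euclidean distance 8.0623. For 6 points, brute-force pairwise comparison is shown above. For large n, the divide-and-conquer algorithm (sort by x, recurse on halves, check the dividing strip) achieves O(n log n).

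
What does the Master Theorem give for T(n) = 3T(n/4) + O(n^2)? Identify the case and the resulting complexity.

Master Theorem for T(n) = 3T(n/4) + O(n^2):

a = 3, b = 4, c = 2
log_b(a) = log_4(3) = 0.7925

Case 3: c = 2 > log_4(3) = 0.7925
T(n) = O(n^2) = O(n^2)

For T(n) = 3T(n/4) + O(n^2): log_4(3) = 0.7925. This is Case 3 of the Master Theorem (c > log_b(a), work dominated by root), giving O(n^2).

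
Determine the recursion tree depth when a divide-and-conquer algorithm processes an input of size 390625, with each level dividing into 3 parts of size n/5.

For divide and conquer with division factor 5:

Problem sizes at each level:
Level 0: 390625
Level 1: 78125
Level 2: 15625
Level 3: 3125
Level 4: 625
Level 5: 125
Level 6: 25
Level 7: 5
Level 8: 1

The root is level 0 and the size-1 base case is level 8 (the tree spans levels 0 through 8, i.e. 9 levels counting the root), so the depth is the number of divisions: log_5(390625) = 8

The recursion tree depth is log_5(390625) = 8. At each level, the problem size is divided by 5, so it takes 8 divisions to reduce to a base case of size 1. The algorithm makes 3 recursive calls at each level.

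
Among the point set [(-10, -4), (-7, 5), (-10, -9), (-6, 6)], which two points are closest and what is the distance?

Computing all pairwise distances among 4 points:

d((-10, -4), (-7, 5)) = 9.4868
d((-10, -4), (-10, -9)) = 5.0
d((-10, -4), (-6, 6)) = 10.7703
d((-7, 5), (-10, -9)) = 14.3178
d((-7, 5), (-6, 6)) = 1.4142 <-- minimum
d((-10, -9), (-6, 6)) = 15.5242

Closest pair: (-7, 5) and (-6, 6) with distance 1.4142

The closest pair is (-7, 5) and (-6, 6) with Euclidean distance 1.4142. For 4 points, brute-force pairwise comparison is shown above. For large n, the divide-and-conquer algorithm (sort by x, recurse on halves, check the dividing strip) achieves O(n log n).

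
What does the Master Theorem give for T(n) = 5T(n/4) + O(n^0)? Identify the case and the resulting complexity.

Master Theorem for T(n) = 5T(n/4) + O(n^0):

a = 5, b = 4, c = 0
log_b(a) = log_4(5) = 1.1610

Case 1: c = 0 < log_4(5) = 1.1610
T(n) = O(n^(log_4 5))

For T(n) = 5T(n/4) + O(n^0): log_4(5) = 1.1610. This is Case 1 of the Master Theorem (c < log_b(a), work dominated by leaves), giving O(n^(log_4 5)).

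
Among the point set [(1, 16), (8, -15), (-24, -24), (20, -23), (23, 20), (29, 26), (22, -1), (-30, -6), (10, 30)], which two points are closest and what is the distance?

Computing all pairwise distances among 9 points:

d((1, 16), (8, -15)) = 31.7805
d((1, 16), (-24, -24)) = 47.1699
d((1, 16), (20, -23)) = 43.382
d((1, 16), (23, 20)) = 22.3607
d((1, 16), (29, 26)) = 29.7321
d((1, 16), (22, -1)) = 27.0185
d((1, 16), (-30, -6)) = 38.0132
d((1, 16), (10, 30)) = 16.6433
d((8, -15), (-24, -24)) = 33.2415
d((8, -15), (20, -23)) = 14.4222
d((8, -15), (23, 20)) = 38.0789
d((8, -15), (29, 26)) = 46.0652
d((8, -15), (22, -1)) = 19.799
d((8, -15), (-30, -6)) = 39.0512
d((8, -15), (10, 30)) = 45.0444
d((-24, -24), (20, -23)) = 44.0114
d((-24, -24), (23, 20)) = 64.3817
d((-24, -24), (29, 26)) = 72.8629
d((-24, -24), (22, -1)) = 51.4296
d((-24, -24), (-30, -6)) = 18.9737
d((-24, -24), (10, 30)) = 63.8122
d((20, -23), (23, 20)) = 43.1045
d((20, -23), (29, 26)) = 49.8197
d((20, -23), (22, -1)) = 22.0907
d((20, -23), (-30, -6)) = 52.811
d((20, -23), (10, 30)) = 53.9351
d((23, 20), (29, 26)) = 8.4853 <-- minimum
d((23, 20), (22, -1)) = 21.0238
d((23, 20), (-30, -6)) = 59.0339
d((23, 20), (10, 30)) = 16.4012
d((29, 26), (22, -1)) = 27.8927
d((29, 26), (-30, -6)) = 67.1193
d((29, 26), (10, 30)) = 19.4165
d((22, -1), (-30, -6)) = 52.2398
d((22, -1), (10, 30)) = 33.2415
d((-30, -6), (10, 30)) = 53.8145

Closest pair: (23, 20) and (29, 26) with distance 8.4853

The closest pair is (23, 20) and (29, 26) with Euclidean distance 8.4853. For 9 points, brute-force pairwise comparison is shown above. For large n, the divide-and-conquer algorithm (sort by x, recurse on halves, check the dividing strip) achieves O(n log n).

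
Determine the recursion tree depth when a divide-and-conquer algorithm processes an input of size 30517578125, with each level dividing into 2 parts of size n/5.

For divide and conquer with division factor 5:

Problem sizes at each level:
Level 0: 30517578125
Level 1: 6103515625
Level 2: 1220703125
Level 3: 244140625
Level 4: 48828125
Level 5: 9765625
Level 6: 1953125
Level 7: 390625
Level 8: 78125
Level 9: 15625
Level 10: 3125
Level 11: 625
Level 12: 125
Level 13: 25
Level 14: 5
Level 15: 1

The root is level 0 and the size-1 base case is level 15 (the tree spans levels 0 through 15, i.e. 16 levels counting the root), so the depth is the number of divisions: log_5(30517578125) = 15

The recursion tree depth is log_5(30517578125) = 15. At each level, the problem size is divided by 5, so it takes 15 divisions to reduce to a base case of size 1. The algorithm makes 2 recursive calls at each level.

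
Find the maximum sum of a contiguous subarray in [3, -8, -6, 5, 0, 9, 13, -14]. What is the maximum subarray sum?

Using Kadane's algorithm on [3, -8, -6, 5, 0, 9, 13, -14]:

Scanning through the array:
Position 1 (value -8): max_ending_here = -5, max_so_far = 3
Position 2 (value -6): max_ending_here = -6, max_so_far = 3
Position 3 (value 5): max_ending_here = 5, max_so_far = 5
Position 4 (value 0): max_ending_here = 5, max_so_far = 5
Position 5 (value 9): max_ending_here = 14, max_so_far = 14
Position 6 (value 13): max_ending_here = 27, max_so_far = 27
Position 7 (value -14): max_ending_here = 13, max_so_far = 27

Maximum subarray: [5, 0, 9, 13]
Maximum sum: 27

The maximum subarray is [5, 0, 9, 13] with sum 27. This subarray runs from index 3 to index 6.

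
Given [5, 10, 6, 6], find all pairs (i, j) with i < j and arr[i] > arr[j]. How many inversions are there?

Finding inversions in [5, 10, 6, 6]:

(1, 2): arr[1]=10 > arr[2]=6
(1, 3): arr[1]=10 > arr[3]=6

Total inversions: 2

The array has 2 inversion(s): (1,2), (1,3). Each pair (i,j) satisfies i < j and arr[i] > arr[j].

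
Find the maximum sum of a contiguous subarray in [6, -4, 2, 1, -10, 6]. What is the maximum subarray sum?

Using Kadane's algorithm on [6, -4, 2, 1, -10, 6]:

Scanning through the array:
Position 1 (value -4): max_ending_here = 2, max_so_far = 6
Position 2 (value 2): max_ending_here = 4, max_so_far = 6
Position 3 (value 1): max_ending_here = 5, max_so_far = 6
Position 4 (value -10): max_ending_here = -5, max_so_far = 6
Position 5 (value 6): max_ending_here = 6, max_so_far = 6

Maximum subarray: [6]
Maximum sum: 6

The maximum subarray is [6] with sum 6. This subarray runs from index 0 to index 0.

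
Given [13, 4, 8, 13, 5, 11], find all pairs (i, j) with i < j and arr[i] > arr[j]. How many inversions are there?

Finding inversions in [13, 4, 8, 13, 5, 11]:

(0, 1): arr[0]=13 > arr[1]=4
(0, 2): arr[0]=13 > arr[2]=8
(0, 4): arr[0]=13 > arr[4]=5
(0, 5): arr[0]=13 > arr[5]=11
(2, 4): arr[2]=8 > arr[4]=5
(3, 4): arr[3]=13 > arr[4]=5
(3, 5): arr[3]=13 > arr[5]=11

Total inversions: 7

The array has 7 inversion(s): (0,1), (0,2), (0,4), (0,5), (2,4), (3,4), (3,5). Each pair (i,j) satisfies i < j and arr[i] > arr[j].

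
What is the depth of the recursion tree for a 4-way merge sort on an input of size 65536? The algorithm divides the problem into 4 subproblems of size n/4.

For divide and conquer with division factor 4:

Problem sizes at each level:
Level 0: 65536
Level 1: 16384
Level 2: 4096
Level 3: 1024
Level 4: 256
Level 5: 64
Level 6: 16
Level 7: 4
Level 8: 1

The root is level 0 and the size-1 base case is level 8 (the tree spans levels 0 through 8, i.e. 9 levels counting the root), so the depth is the number of divisions: log_4(65536) = 8

The recursion tree depth is log_4(65536) = 8. At each level, the problem size is divided by 4, so it takes 8 divisions to reduce to a base case of size 1. The algorithm makes 4 recursive calls at each level.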